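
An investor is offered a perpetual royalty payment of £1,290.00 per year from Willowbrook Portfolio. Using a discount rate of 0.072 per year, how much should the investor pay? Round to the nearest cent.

Level perpetuity: PV = C / r = £1,290.00 / 0.072 = £17,916.67

£17916.67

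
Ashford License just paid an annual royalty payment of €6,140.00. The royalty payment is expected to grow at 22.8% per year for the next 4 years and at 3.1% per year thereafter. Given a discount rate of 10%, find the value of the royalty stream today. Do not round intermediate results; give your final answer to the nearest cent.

€175080.95

D_1 = 7539.92000
D_2 = 9259.02176
D_3 = 11370.07872
D_4 = 13962.45667
Terminal value at year 4: TV = D_4×(1+g_2)/(r−g_2) = 14395.29283/0.069 = 208627.43227
P_0 = D_1/(1+r)^1 + D_2/(1+r)^2 + D_3/(1+r)^3 + D_4/(1+r)^4 + TV/(1+r)^4
    = 6854.47273 + 7652.08410 + 8542.50843 + 9536.54578 + 142495.34340 = 175080.95443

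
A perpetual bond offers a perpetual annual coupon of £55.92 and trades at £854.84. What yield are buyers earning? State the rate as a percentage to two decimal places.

6.54%

P = C/r ⇒ r = C/P = £55.92/£854.84 = 0.065416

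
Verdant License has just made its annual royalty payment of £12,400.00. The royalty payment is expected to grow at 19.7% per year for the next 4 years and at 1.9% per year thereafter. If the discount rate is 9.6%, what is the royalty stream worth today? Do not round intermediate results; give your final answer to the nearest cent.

£295604.00

D_1 = 14842.80000
D_2 = 17766.83160
D_3 = 21266.89743
D_4 = 25456.47622
Terminal value at year 4: TV = D_4×(1+g_2)/(r−g_2) = 25940.14927/0.077 = 336885.05540
P_0 = D_1/(1+r)^1 + D_2/(1+r)^2 + D_3/(1+r)^3 + D_4/(1+r)^4 + TV/(1+r)^4
    = 13542.70073 + 14790.70509 + 16153.71714 + 17642.33524 + 233474.54033 = 295603.99852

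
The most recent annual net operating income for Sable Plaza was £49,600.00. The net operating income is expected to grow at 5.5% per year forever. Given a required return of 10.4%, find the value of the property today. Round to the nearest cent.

D₁ = D₀ × (1 + g) = £49,600.00 × 1.055 = £52,328.0000
Growing perpetuity: P = D₁ / (r − g) = £52,328.0000 / (0.104 − 0.055) = £1,067,918.37

£1067918.37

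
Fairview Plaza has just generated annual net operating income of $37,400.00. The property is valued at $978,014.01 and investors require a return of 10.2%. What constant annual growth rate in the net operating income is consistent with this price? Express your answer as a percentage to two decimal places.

P = D₀(1+g)/(r−g) ⇒ P(r−g) = D₀(1+g) ⇒ g(P+D₀) = P·r − D₀
g = (P·r − D₀)/(P + D₀) = ($978,014.01×0.102 − $37,400.00) / ($978,014.01 + $37,400.00) = 0.061411

6.14%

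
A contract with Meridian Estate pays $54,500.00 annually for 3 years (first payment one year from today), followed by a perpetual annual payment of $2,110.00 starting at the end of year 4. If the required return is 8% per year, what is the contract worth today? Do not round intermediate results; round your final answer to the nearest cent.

$161389.11

PV of 3-year annuity: $54,500.00 × [1 − (1+0.08)^−3] / 0.08 = 140451.78581
Perpetuity value at year 3: $2,110.00 / 0.08 = 26375.00000
PV of perpetuity: 26375.00000 / (1+0.08)^3 = 20937.32536
Total PV = 140451.78581 + 20937.32536 = 161389.11116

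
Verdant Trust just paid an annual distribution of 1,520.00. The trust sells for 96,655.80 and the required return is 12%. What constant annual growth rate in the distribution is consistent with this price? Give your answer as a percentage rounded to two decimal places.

10.27%

P = D₀(1+g)/(r−g) ⇒ P(r−g) = D₀(1+g) ⇒ g(P+D₀) = P·r − D₀
g = (P·r − D₀)/(P + D₀) = (96,655.80×0.12 − 1,520.00) / (96,655.80 + 1,520.00) = 0.102660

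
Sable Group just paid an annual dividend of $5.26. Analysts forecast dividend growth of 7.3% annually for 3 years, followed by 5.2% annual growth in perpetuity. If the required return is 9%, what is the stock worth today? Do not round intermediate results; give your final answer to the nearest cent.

$154.20

D_1 = 5.64398
D_2 = 6.05599
D_3 = 6.49808
Terminal value at year 3: TV = D_3×(1+g_2)/(r−g_2) = 6.83598/0.038 = 179.89416
P_0 = D_1/(1+r)^1 + D_2/(1+r)^2 + D_3/(1+r)^3 + TV/(1+r)^3
    = 5.17796 + 5.09721 + 5.01771 + 138.91129 = 154.20417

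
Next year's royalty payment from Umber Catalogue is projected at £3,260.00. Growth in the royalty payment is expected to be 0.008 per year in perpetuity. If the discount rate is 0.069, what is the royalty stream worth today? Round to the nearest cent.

£53442.62

Growing perpetuity: P = D₁ / (r − g) = £3,260.0000 / (0.069 − 0.008) = £53,442.62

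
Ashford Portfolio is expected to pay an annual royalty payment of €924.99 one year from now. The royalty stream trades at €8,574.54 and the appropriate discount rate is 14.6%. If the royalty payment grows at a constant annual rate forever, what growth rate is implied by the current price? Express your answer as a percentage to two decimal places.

3.81%

P = D₁/(r−g) ⇒ g = r − D₁/P = 0.146 − €924.99/€8,574.54 = 0.038124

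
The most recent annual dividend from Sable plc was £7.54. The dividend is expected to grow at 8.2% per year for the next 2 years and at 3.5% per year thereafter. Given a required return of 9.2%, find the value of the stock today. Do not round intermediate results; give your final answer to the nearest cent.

£149.29

D_1 = 8.15828
D_2 = 8.82726
Terminal value at year 2: TV = D_2×(1+g_2)/(r−g_2) = 9.13621/0.057 = 160.28444
P_0 = D_1/(1+r)^1 + D_2/(1+r)^2 + TV/(1+r)^2
    = 7.47095 + 7.40254 + 134.41449 = 149.28798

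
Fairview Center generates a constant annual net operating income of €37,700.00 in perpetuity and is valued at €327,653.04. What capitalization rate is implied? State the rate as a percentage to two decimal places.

P = C/r ⇒ r = C/P = €37,700.00/€327,653.04 = 0.115061

11.51%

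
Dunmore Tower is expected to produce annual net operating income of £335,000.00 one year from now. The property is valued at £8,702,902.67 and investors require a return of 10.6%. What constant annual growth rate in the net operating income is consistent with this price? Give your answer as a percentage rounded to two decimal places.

P = D₁/(r−g) ⇒ g = r − D₁/P = 0.106 − £335,000.00/£8,702,902.67 = 0.067507

6.75%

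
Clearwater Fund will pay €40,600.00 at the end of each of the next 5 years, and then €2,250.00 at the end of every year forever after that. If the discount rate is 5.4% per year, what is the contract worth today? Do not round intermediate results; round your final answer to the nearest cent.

PV of 5-year annuity: €40,600.00 × [1 − (1+0.054)^−5] / 0.054 = 173850.01395
Perpetuity value at year 5: €2,250.00 / 0.054 = 41666.66667
PV of perpetuity: 41666.66667 / (1+0.054)^5 = 32032.12156
Total PV = 173850.01395 + 32032.12156 = 205882.13551

€205882.14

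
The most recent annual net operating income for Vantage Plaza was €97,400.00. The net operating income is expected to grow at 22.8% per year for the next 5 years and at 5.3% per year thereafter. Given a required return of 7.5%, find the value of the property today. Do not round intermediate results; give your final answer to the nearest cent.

€9806910.37

D_1 = 119607.20000
D_2 = 146877.64160
D_3 = 180365.74388
D_4 = 221489.13349
D_5 = 271988.65593
Terminal value at year 5: TV = D_5×(1+g_2)/(r−g_2) = 286404.05469/0.022 = 13018366.12229
P_0 = D_1/(1+r)^1 + D_2/(1+r)^2 + D_3/(1+r)^3 + D_4/(1+r)^4 + D_5/(1+r)^5 + TV/(1+r)^5
    = 111262.51163 + 127098.01328 + 145187.31192 + 165851.18050 + 189456.04619 + 9068055.30158 = 9806910.36509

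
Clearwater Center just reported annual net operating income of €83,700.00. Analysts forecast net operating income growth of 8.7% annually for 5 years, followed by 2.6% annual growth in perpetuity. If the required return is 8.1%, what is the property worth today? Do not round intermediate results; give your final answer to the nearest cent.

D_1 = 90981.90000
D_2 = 98897.32530
D_3 = 107501.39260
D_4 = 116854.01376
D_5 = 127020.31295
Terminal value at year 5: TV = D_5×(1+g_2)/(r−g_2) = 130322.84109/0.055 = 2369506.20166
P_0 = D_1/(1+r)^1 + D_2/(1+r)^2 + D_3/(1+r)^3 + D_4/(1+r)^4 + D_5/(1+r)^5 + TV/(1+r)^5
    = 84164.56984 + 84631.71824 + 85101.45951 + 85573.80803 + 86048.77829 + 1605200.84596 = 2030721.17988

€2030721.18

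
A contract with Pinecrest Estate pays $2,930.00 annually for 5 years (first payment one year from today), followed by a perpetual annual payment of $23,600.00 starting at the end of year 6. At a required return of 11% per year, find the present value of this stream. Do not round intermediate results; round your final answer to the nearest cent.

$138151.26

PV of 5-year annuity: $2,930.00 × [1 − (1+0.11)^−5] / 0.11 = 10828.97826
Perpetuity value at year 5: $23,600.00 / 0.11 = 214545.45455
PV of perpetuity: 214545.45455 / (1+0.11)^5 = 127322.28493
Total PV = 10828.97826 + 127322.28493 = 138151.26319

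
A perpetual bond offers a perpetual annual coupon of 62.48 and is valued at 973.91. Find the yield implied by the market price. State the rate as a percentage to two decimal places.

6.42%

P = C/r ⇒ r = C/P = 62.48/973.91 = 0.064154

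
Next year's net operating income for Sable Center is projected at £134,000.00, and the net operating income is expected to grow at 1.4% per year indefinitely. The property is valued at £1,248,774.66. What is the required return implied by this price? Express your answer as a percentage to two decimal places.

P = D₁/(r − g) ⇒ r = D₁/P + g = £134,000.0000/£1,248,774.66 + 0.014 = 0.107305 + 0.014 = 0.121305

12.13%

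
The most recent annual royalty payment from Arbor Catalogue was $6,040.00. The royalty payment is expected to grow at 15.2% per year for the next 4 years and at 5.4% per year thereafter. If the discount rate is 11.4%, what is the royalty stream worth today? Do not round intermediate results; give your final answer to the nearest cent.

$147629.42

D_1 = 6958.08000
D_2 = 8015.70816
D_3 = 9234.09580
D_4 = 10637.67836
Terminal value at year 4: TV = D_4×(1+g_2)/(r−g_2) = 11212.11299/0.06 = 186868.54989
P_0 = D_1/(1+r)^1 + D_2/(1+r)^2 + D_3/(1+r)^3 + D_4/(1+r)^4 + TV/(1+r)^4
    = 6246.03232 + 6459.09266 + 6679.42078 + 6907.26458 + 121337.61440 = 147629.42474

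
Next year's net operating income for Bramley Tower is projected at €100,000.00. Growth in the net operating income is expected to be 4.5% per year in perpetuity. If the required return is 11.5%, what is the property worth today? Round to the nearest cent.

€1428571.43

Growing perpetuity: P = D₁ / (r − g) = €100,000.0000 / (0.115 − 0.045) = €1,428,571.43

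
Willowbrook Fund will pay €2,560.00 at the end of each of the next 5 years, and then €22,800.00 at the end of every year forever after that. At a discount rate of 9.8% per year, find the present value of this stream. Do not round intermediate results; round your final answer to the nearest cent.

PV of 5-year annuity: €2,560.00 × [1 − (1+0.098)^−5] / 0.098 = 9754.20126
Perpetuity value at year 5: €22,800.00 / 0.098 = 232653.06122
PV of perpetuity: 232653.06122 / (1+0.098)^5 = 145779.70624
Total PV = 9754.20126 + 145779.70624 = 155533.90750

€155533.91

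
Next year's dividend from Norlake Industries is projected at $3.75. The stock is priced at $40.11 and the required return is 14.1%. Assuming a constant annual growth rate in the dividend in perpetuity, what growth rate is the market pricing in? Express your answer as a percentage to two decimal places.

4.75%

P = D₁/(r−g) ⇒ g = r − D₁/P = 0.141 − $3.75/$40.11 = 0.047507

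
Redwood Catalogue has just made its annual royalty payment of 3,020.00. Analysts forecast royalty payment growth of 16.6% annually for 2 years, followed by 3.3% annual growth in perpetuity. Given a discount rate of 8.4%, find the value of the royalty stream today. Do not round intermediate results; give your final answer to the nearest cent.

77516.94

D_1 = 3521.32000
D_2 = 4105.85912
Terminal value at year 2: TV = D_2×(1+g_2)/(r−g_2) = 4241.35247/0.051 = 83163.77394
P_0 = D_1/(1+r)^1 + D_2/(1+r)^2 + TV/(1+r)^2
    = 3248.45018 + 3494.18166 + 70774.30688 = 77516.93872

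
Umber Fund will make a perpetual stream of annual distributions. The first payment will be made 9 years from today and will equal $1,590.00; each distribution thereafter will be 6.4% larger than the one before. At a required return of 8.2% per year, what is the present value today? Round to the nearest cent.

Value at end of year 8: C₁ / (r − g) = $1,590.00 / (0.082 − 0.064) = $88,333.3333
Discount to today: PV = $88,333.3333 / (1 + 0.082)^8 = $88,333.3333 / 1.878530 = $47,022.59

$47022.59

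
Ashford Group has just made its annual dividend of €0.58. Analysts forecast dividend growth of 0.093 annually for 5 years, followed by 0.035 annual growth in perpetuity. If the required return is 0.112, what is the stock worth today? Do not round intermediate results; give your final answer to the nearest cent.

€9.91

D_1 = 0.63394
D_2 = 0.69290
D_3 = 0.75734
D_4 = 0.82777
D_5 = 0.90475
Terminal value at year 5: TV = D_5×(1+g_2)/(r−g_2) = 0.93642/0.077 = 12.16126
P_0 = D_1/(1+r)^1 + D_2/(1+r)^2 + D_3/(1+r)^3 + D_4/(1+r)^4 + D_5/(1+r)^5 + TV/(1+r)^5
    = 0.57009 + 0.56035 + 0.55077 + 0.54136 + 0.53211 + 7.15244 = 9.90714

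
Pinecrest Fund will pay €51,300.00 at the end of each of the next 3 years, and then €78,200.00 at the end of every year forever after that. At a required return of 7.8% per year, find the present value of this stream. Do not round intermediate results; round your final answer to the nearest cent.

€932989.25

PV of 3-year annuity: €51,300.00 × [1 − (1+0.078)^−3] / 0.078 = 132683.63230
Perpetuity value at year 3: €78,200.00 / 0.078 = 1002564.10256
PV of perpetuity: 1002564.10256 / (1+0.078)^3 = 800305.62214
Total PV = 132683.63230 + 800305.62214 = 932989.25444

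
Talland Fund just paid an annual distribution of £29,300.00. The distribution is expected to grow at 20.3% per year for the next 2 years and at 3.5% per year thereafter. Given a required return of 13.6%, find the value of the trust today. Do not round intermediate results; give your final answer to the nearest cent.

£400600.17

D_1 = 35247.90000
D_2 = 42403.22370
Terminal value at year 2: TV = D_2×(1+g_2)/(r−g_2) = 43887.33653/0.101 = 434528.08445
P_0 = D_1/(1+r)^1 + D_2/(1+r)^2 + TV/(1+r)^2
    = 31028.08099 + 32858.08224 + 336714.01109 = 400600.17431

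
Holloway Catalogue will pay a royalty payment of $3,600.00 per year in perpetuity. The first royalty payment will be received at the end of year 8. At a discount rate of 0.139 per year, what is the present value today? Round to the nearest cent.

Value at end of year 7: C / r = $3,600.00 / 0.139 = $25,899.2806
Discount to today: PV = $25,899.2806 / (1 + 0.139)^7 = $25,899.2806 / 2.486944 = $10,414.10

$10414.10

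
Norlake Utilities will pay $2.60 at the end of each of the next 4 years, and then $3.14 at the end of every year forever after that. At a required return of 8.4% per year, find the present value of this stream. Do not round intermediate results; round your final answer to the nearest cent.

$35.61

PV of 4-year annuity: $2.60 × [1 − (1+0.084)^−4] / 0.084 = 8.53541
Perpetuity value at year 4: $3.14 / 0.084 = 37.38095
PV of perpetuity: 37.38095 / (1+0.084)^4 = 27.07280
Total PV = 8.53541 + 27.07280 = 35.60821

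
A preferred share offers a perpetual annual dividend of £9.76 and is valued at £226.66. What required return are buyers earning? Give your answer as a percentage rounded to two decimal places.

4.31%

P = C/r ⇒ r = C/P = £9.76/£226.66 = 0.043060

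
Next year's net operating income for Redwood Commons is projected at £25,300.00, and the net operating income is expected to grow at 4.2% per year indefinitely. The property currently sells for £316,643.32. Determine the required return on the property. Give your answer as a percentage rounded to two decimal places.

P = D₁/(r − g) ⇒ r = D₁/P + g = £25,300.0000/£316,643.32 + 0.042 = 0.079901 + 0.042 = 0.121901

12.19%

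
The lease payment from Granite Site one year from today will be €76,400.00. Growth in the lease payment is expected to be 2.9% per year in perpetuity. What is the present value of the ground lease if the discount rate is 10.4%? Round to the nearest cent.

€1018666.67

Growing perpetuity: P = D₁ / (r − g) = €76,400.0000 / (0.104 − 0.029) = €1,018,666.67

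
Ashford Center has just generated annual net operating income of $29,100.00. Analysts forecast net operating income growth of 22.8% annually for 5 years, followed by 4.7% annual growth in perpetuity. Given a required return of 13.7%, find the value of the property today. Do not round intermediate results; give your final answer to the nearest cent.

$681887.13

D_1 = 35734.80000
D_2 = 43882.33440
D_3 = 53887.50664
D_4 = 66173.85816
D_5 = 81261.49782
Terminal value at year 5: TV = D_5×(1+g_2)/(r−g_2) = 85080.78822/0.09 = 945342.09128
P_0 = D_1/(1+r)^1 + D_2/(1+r)^2 + D_3/(1+r)^3 + D_4/(1+r)^4 + D_5/(1+r)^5 + TV/(1+r)^5
    = 31429.02375 + 33944.45133 + 36661.20161 + 39595.38749 + 42764.41147 + 497492.65342 = 681887.12907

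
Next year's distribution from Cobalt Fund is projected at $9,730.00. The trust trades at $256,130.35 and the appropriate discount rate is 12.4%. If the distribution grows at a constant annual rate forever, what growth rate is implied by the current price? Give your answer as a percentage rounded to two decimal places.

8.60%

P = D₁/(r−g) ⇒ g = r − D₁/P = 0.124 − $9,730.00/$256,130.35 = 0.086012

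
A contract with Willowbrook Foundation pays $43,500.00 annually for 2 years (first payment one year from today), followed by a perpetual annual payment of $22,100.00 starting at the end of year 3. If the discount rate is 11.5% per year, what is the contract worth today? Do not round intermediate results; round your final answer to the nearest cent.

PV of 2-year annuity: $43,500.00 × [1 − (1+0.115)^−2] / 0.115 = 74003.09678
Perpetuity value at year 2: $22,100.00 / 0.115 = 192173.91304
PV of perpetuity: 192173.91304 / (1+0.115)^2 = 154576.93744
Total PV = 74003.09678 + 154576.93744 = 228580.03422

$228580.03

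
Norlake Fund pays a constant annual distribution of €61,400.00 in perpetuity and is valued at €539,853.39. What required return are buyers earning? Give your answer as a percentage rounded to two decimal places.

P = C/r ⇒ r = C/P = €61,400.00/€539,853.39 = 0.113735

11.37%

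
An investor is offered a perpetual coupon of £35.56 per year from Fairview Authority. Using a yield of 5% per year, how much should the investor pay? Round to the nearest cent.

£711.20

Level perpetuity: PV = C / r = £35.56 / 0.05 = £711.20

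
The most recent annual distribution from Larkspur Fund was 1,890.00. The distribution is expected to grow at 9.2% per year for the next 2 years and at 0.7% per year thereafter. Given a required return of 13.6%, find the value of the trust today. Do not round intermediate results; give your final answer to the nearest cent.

17196.18

D_1 = 2063.88000
D_2 = 2253.75696
Terminal value at year 2: TV = D_2×(1+g_2)/(r−g_2) = 2269.53326/0.129 = 17593.28108
P_0 = D_1/(1+r)^1 + D_2/(1+r)^2 + TV/(1+r)^2
    = 1816.79577 + 1746.42692 + 13632.96056 = 17196.18326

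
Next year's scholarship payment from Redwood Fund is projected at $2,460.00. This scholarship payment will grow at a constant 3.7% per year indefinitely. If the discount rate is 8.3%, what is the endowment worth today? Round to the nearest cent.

Growing perpetuity: P = D₁ / (r − g) = $2,460.0000 / (0.083 − 0.037) = $53,478.26

$53478.26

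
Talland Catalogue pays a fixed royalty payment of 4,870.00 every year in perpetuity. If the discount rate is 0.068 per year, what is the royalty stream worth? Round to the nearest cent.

Level perpetuity: PV = C / r = 4,870.00 / 0.068 = 71,617.65

71617.65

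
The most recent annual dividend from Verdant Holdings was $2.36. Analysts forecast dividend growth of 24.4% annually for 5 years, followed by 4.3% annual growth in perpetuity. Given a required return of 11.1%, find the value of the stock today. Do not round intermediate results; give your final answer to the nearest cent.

$80.49

D_1 = 2.93584
D_2 = 3.65218
D_3 = 4.54332
D_4 = 5.65189
D_5 = 7.03095
Terminal value at year 5: TV = D_5×(1+g_2)/(r−g_2) = 7.33328/0.068 = 107.84234
P_0 = D_1/(1+r)^1 + D_2/(1+r)^2 + D_3/(1+r)^3 + D_4/(1+r)^4 + D_5/(1+r)^5 + TV/(1+r)^5
    = 2.64252 + 2.95886 + 3.31307 + 3.70969 + 4.15378 + 63.71167 = 80.48960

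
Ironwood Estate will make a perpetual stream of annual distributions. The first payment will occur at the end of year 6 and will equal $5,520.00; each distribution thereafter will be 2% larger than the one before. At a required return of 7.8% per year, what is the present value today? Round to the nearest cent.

Value at end of year 5: C₁ / (r − g) = $5,520.00 / (0.078 − 0.02) = $95,172.4138
Discount to today: PV = $95,172.4138 / (1 + 0.078)^5 = $95,172.4138 / 1.455773 = $65,375.84

$65375.84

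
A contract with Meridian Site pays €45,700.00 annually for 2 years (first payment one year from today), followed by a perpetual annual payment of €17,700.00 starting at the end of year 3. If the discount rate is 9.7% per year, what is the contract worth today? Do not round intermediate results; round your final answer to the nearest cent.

PV of 2-year annuity: €45,700.00 × [1 − (1+0.097)^−2] / 0.097 = 79634.52160
Perpetuity value at year 2: €17,700.00 / 0.097 = 182474.22680
PV of perpetuity: 182474.22680 / (1+0.097)^2 = 151631.09700
Total PV = 79634.52160 + 151631.09700 = 231265.61859

€231265.62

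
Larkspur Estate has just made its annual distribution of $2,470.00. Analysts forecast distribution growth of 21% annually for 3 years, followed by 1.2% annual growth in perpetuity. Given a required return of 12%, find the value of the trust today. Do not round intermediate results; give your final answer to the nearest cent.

D_1 = 2988.70000
D_2 = 3616.32700
D_3 = 4375.75567
Terminal value at year 3: TV = D_3×(1+g_2)/(r−g_2) = 4428.26474/0.108 = 41002.45128
P_0 = D_1/(1+r)^1 + D_2/(1+r)^2 + D_3/(1+r)^3 + TV/(1+r)^3
    = 2668.48214 + 2882.91374 + 3114.57646 + 29184.73493 = 37850.70727

$37850.71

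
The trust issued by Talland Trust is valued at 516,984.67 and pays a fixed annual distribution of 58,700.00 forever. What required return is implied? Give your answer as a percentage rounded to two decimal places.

11.35%

P = C/r ⇒ r = C/P = 58,700.00/516,984.67 = 0.113543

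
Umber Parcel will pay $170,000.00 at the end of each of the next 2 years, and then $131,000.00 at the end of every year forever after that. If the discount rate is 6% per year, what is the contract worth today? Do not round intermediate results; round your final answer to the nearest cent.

$2254835.65

PV of 2-year annuity: $170,000.00 × [1 − (1+0.06)^−2] / 0.06 = 311676.75329
Perpetuity value at year 2: $131,000.00 / 0.06 = 2183333.33333
PV of perpetuity: 2183333.33333 / (1+0.06)^2 = 1943158.89403
Total PV = 311676.75329 + 1943158.89403 = 2254835.64732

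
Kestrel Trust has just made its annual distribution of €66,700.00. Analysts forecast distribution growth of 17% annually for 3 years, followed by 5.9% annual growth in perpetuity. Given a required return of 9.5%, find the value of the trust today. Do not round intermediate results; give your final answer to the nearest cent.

D_1 = 78039.00000
D_2 = 91305.63000
D_3 = 106827.58710
Terminal value at year 3: TV = D_3×(1+g_2)/(r−g_2) = 113130.41474/0.036 = 3142511.52053
P_0 = D_1/(1+r)^1 + D_2/(1+r)^2 + D_3/(1+r)^3 + TV/(1+r)^3
    = 71268.49315 + 76149.89679 + 81365.64315 + 2393506.00257 = 2622290.03565

€2622290.04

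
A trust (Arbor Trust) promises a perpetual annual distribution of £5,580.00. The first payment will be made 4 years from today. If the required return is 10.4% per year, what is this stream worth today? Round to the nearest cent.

£39874.35

Value at end of year 3: C / r = £5,580.00 / 0.104 = £53,653.8462
Discount to today: PV = £53,653.8462 / (1 + 0.104)^3 = £53,653.8462 / 1.345573 = £39,874.35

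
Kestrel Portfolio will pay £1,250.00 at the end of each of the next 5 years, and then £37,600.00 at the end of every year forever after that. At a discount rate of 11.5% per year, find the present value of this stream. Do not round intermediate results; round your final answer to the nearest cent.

PV of 5-year annuity: £1,250.00 × [1 − (1+0.115)^−5] / 0.115 = 4562.34731
Perpetuity value at year 5: £37,600.00 / 0.115 = 326956.52174
PV of perpetuity: 326956.52174 / (1+0.115)^5 = 189721.11469
Total PV = 4562.34731 + 189721.11469 = 194283.46200

£194283.46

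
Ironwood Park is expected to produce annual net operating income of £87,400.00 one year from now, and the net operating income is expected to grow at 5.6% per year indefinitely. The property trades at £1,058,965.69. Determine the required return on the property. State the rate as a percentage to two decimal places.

P = D₁/(r − g) ⇒ r = D₁/P + g = £87,400.0000/£1,058,965.69 + 0.056 = 0.082533 + 0.056 = 0.138533

13.85%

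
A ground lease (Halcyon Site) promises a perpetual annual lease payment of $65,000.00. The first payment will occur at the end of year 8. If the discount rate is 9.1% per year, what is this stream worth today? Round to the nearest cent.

$388238.60

Value at end of year 7: C / r = $65,000.00 / 0.091 = $714,285.7143
Discount to today: PV = $714,285.7143 / (1 + 0.091)^7 = $714,285.7143 / 1.839811 = $388,238.60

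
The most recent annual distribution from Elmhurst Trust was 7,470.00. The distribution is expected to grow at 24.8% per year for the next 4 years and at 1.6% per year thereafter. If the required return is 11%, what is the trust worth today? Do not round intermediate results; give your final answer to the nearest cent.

D_1 = 9322.56000
D_2 = 11634.55488
D_3 = 14519.92449
D_4 = 18120.86576
Terminal value at year 4: TV = D_4×(1+g_2)/(r−g_2) = 18410.79962/0.094 = 195859.57038
P_0 = D_1/(1+r)^1 + D_2/(1+r)^2 + D_3/(1+r)^3 + D_4/(1+r)^4 + TV/(1+r)^4
    = 8398.70270 + 9442.86574 + 10616.84364 + 11936.77556 + 129018.76559 = 169413.95324

169413.95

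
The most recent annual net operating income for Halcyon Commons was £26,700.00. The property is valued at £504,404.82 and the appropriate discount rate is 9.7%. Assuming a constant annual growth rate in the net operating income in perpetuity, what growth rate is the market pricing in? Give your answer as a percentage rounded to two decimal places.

P = D₀(1+g)/(r−g) ⇒ P(r−g) = D₀(1+g) ⇒ g(P+D₀) = P·r − D₀
g = (P·r − D₀)/(P + D₀) = (£504,404.82×0.097 − £26,700.00) / (£504,404.82 + £26,700.00) = 0.041851

4.19%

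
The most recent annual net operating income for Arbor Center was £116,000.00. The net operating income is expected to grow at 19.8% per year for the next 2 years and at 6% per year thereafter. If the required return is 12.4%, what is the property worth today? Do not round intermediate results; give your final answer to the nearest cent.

D_1 = 138968.00000
D_2 = 166483.66400
Terminal value at year 2: TV = D_2×(1+g_2)/(r−g_2) = 176472.68384/0.064 = 2757385.68500
P_0 = D_1/(1+r)^1 + D_2/(1+r)^2 + TV/(1+r)^2
    = 123637.01068 + 131776.81387 + 2182553.47972 = 2437967.30427

£2437967.30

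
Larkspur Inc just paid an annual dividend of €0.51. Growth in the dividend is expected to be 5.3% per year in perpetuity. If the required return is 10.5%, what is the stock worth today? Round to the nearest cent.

D₁ = D₀ × (1 + g) = €0.51 × 1.053 = €0.5370
Growing perpetuity: P = D₁ / (r − g) = €0.5370 / (0.105 − 0.053) = €10.33

€10.33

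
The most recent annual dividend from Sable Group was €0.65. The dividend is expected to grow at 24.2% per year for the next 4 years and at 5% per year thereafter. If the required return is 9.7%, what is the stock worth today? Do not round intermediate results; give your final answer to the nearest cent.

€27.44

D_1 = 0.80730
D_2 = 1.00267
D_3 = 1.24531
D_4 = 1.54668
Terminal value at year 4: TV = D_4×(1+g_2)/(r−g_2) = 1.62401/0.047 = 34.55343
P_0 = D_1/(1+r)^1 + D_2/(1+r)^2 + D_3/(1+r)^3 + D_4/(1+r)^4 + TV/(1+r)^4
    = 0.73592 + 0.83319 + 0.94332 + 1.06800 + 23.85968 = 27.44011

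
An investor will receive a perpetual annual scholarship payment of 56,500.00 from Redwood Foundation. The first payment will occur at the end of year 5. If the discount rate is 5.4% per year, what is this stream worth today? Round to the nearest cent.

Value at end of year 4: C / r = 56,500.00 / 0.054 = 1,046,296.2963
Discount to today: PV = 1,046,296.2963 / (1 + 0.054)^4 = 1,046,296.2963 / 1.234134 = 847,797.72

847797.72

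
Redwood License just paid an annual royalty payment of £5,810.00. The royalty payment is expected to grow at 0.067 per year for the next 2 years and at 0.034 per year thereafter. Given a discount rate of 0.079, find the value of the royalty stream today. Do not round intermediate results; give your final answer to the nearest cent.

£141974.84

D_1 = 6199.27000
D_2 = 6614.62109
Terminal value at year 2: TV = D_2×(1+g_2)/(r−g_2) = 6839.51821/0.045 = 151989.29349
P_0 = D_1/(1+r)^1 + D_2/(1+r)^2 + TV/(1+r)^2
    = 5745.38462 + 5681.48784 + 130547.96515 = 141974.83761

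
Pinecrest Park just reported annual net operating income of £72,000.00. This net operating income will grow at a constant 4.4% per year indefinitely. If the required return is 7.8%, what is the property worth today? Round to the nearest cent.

£2210823.53

D₁ = D₀ × (1 + g) = £72,000.00 × 1.044 = £75,168.0000
Growing perpetuity: P = D₁ / (r − g) = £75,168.0000 / (0.078 − 0.044) = £2,210,823.53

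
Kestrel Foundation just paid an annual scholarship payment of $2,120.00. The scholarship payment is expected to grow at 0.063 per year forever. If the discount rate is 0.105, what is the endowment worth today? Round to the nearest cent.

$53656.19

D₁ = D₀ × (1 + g) = $2,120.00 × 1.063 = $2,253.5600
Growing perpetuity: P = D₁ / (r − g) = $2,253.5600 / (0.105 − 0.063) = $53,656.19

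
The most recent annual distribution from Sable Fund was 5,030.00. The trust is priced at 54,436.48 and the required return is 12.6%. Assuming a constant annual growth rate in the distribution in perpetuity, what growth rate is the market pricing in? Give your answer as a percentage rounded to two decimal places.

P = D₀(1+g)/(r−g) ⇒ P(r−g) = D₀(1+g) ⇒ g(P+D₀) = P·r − D₀
g = (P·r − D₀)/(P + D₀) = (54,436.48×0.126 − 5,030.00) / (54,436.48 + 5,030.00) = 0.030757

3.08%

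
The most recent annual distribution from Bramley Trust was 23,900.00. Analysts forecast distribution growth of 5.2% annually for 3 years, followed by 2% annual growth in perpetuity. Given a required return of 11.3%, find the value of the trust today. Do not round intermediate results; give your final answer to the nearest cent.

D_1 = 25142.80000
D_2 = 26450.22560
D_3 = 27825.63733
Terminal value at year 3: TV = D_3×(1+g_2)/(r−g_2) = 28382.15008/0.093 = 305184.40944
P_0 = D_1/(1+r)^1 + D_2/(1+r)^2 + D_3/(1+r)^3 + TV/(1+r)^3
    = 22590.11680 + 21352.02415 + 20181.78742 + 221348.63626 = 285472.56463

285472.56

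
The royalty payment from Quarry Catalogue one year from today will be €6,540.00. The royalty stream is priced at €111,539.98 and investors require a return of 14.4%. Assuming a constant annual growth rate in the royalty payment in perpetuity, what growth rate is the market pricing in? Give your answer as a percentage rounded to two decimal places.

P = D₁/(r−g) ⇒ g = r − D₁/P = 0.144 − €6,540.00/€111,539.98 = 0.085366

8.54%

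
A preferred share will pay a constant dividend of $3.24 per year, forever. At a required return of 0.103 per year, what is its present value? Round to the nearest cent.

Level perpetuity: PV = C / r = $3.24 / 0.103 = $31.46

$31.46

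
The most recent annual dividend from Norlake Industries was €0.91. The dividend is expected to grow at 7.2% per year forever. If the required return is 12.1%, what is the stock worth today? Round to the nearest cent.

D₁ = D₀ × (1 + g) = €0.91 × 1.072 = €0.9755
Growing perpetuity: P = D₁ / (r − g) = €0.9755 / (0.121 − 0.072) = €19.91

€19.91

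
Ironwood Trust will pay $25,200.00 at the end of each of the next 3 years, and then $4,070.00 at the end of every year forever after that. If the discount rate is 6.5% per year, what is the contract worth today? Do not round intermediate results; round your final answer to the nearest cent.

$118577.67

PV of 3-year annuity: $25,200.00 × [1 − (1+0.065)^−3] / 0.065 = 66741.58287
Perpetuity value at year 3: $4,070.00 / 0.065 = 62615.38462
PV of perpetuity: 62615.38462 / (1+0.065)^3 = 51836.08929
Total PV = 66741.58287 + 51836.08929 = 118577.67216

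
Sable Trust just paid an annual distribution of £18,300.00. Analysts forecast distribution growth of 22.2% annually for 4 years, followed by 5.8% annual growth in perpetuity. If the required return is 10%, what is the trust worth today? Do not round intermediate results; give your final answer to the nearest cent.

D_1 = 22362.60000
D_2 = 27327.09720
D_3 = 33393.71278
D_4 = 40807.11702
Terminal value at year 4: TV = D_4×(1+g_2)/(r−g_2) = 43173.92980/0.042 = 1027950.70957
P_0 = D_1/(1+r)^1 + D_2/(1+r)^2 + D_3/(1+r)^3 + D_4/(1+r)^4 + TV/(1+r)^4
    = 20329.63636 + 22584.37785 + 25089.19067 + 27871.81000 + 702104.16609 = 797979.18097

£797979.18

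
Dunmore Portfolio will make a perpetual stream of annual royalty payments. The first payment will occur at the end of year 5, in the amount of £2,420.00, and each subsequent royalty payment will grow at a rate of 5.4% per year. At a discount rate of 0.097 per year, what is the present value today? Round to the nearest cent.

Value at end of year 4: C₁ / (r − g) = £2,420.00 / (0.097 − 0.054) = £56,279.0698
Discount to today: PV = £56,279.0698 / (1 + 0.097)^4 = £56,279.0698 / 1.448193 = £38,861.58

£38861.58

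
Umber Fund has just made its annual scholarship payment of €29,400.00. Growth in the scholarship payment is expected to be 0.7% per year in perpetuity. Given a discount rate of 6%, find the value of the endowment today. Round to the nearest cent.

D₁ = D₀ × (1 + g) = €29,400.00 × 1.007 = €29,605.8000
Growing perpetuity: P = D₁ / (r − g) = €29,605.8000 / (0.06 − 0.007) = €558,600.00

€558600.00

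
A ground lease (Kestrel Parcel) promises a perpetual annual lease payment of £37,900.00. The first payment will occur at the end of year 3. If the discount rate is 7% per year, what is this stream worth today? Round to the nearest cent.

Value at end of year 2: C / r = £37,900.00 / 0.07 = £541,428.5714
Discount to today: PV = £541,428.5714 / (1 + 0.07)^2 = £541,428.5714 / 1.144900 = £472,904.68

£472904.68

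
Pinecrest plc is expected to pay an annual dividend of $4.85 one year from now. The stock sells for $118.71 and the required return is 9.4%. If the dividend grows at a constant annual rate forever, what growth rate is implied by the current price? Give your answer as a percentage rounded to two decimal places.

5.31%

P = D₁/(r−g) ⇒ g = r − D₁/P = 0.094 − $4.85/$118.71 = 0.053144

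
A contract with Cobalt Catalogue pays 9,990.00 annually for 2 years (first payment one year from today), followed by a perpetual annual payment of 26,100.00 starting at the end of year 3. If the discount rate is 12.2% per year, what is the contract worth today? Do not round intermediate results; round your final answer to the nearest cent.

PV of 2-year annuity: 9,990.00 × [1 − (1+0.122)^−2] / 0.122 = 16839.34342
Perpetuity value at year 2: 26,100.00 / 0.122 = 213934.42623
PV of perpetuity: 213934.42623 / (1+0.122)^2 = 169939.74523
Total PV = 16839.34342 + 169939.74523 = 186779.08864

186779.09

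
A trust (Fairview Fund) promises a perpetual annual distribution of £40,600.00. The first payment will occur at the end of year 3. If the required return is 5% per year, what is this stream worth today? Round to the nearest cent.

£736507.94

Value at end of year 2: C / r = £40,600.00 / 0.05 = £812,000.0000
Discount to today: PV = £812,000.0000 / (1 + 0.05)^2 = £812,000.0000 / 1.102500 = £736,507.94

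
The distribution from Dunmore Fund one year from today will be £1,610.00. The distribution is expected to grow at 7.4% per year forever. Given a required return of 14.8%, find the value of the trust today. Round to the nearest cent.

£21756.76

Growing perpetuity: P = D₁ / (r − g) = £1,610.0000 / (0.148 − 0.074) = £21,756.76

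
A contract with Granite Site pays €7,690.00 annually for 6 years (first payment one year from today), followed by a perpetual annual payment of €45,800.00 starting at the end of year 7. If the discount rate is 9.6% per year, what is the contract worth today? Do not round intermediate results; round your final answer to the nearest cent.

€309140.50

PV of 6-year annuity: €7,690.00 × [1 − (1+0.096)^−6] / 0.096 = 33888.22761
Perpetuity value at year 6: €45,800.00 / 0.096 = 477083.33333
PV of perpetuity: 477083.33333 / (1+0.096)^6 = 275252.27684
Total PV = 33888.22761 + 275252.27684 = 309140.50445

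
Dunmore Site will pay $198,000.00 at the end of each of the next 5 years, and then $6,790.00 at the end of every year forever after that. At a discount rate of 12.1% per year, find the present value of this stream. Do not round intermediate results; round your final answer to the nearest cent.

$743680.83

PV of 5-year annuity: $198,000.00 × [1 − (1+0.121)^−5] / 0.121 = 711981.04706
Perpetuity value at year 5: $6,790.00 / 0.121 = 56115.70248
PV of perpetuity: 56115.70248 / (1+0.121)^5 = 31699.78677
Total PV = 711981.04706 + 31699.78677 = 743680.83384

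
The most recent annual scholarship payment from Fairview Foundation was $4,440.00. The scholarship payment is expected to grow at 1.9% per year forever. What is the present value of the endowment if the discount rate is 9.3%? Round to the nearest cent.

$61140.00

D₁ = D₀ × (1 + g) = $4,440.00 × 1.019 = $4,524.3600
Growing perpetuity: P = D₁ / (r − g) = $4,524.3600 / (0.093 − 0.019) = $61,140.00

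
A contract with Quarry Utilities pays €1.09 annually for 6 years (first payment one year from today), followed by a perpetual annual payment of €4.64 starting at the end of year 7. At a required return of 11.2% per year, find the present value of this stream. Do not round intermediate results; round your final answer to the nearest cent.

€26.50

PV of 6-year annuity: €1.09 × [1 − (1+0.112)^−6] / 0.112 = 4.58484
Perpetuity value at year 6: €4.64 / 0.112 = 41.42857
PV of perpetuity: 41.42857 / (1+0.112)^6 = 21.91146
Total PV = 4.58484 + 21.91146 = 26.49630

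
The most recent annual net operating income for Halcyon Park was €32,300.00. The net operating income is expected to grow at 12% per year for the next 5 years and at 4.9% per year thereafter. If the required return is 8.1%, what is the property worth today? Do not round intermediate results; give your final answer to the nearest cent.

D_1 = 36176.00000
D_2 = 40517.12000
D_3 = 45379.17440
D_4 = 50824.67533
D_5 = 56923.63637
Terminal value at year 5: TV = D_5×(1+g_2)/(r−g_2) = 59712.89455/0.032 = 1866027.95467
P_0 = D_1/(1+r)^1 + D_2/(1+r)^2 + D_3/(1+r)^3 + D_4/(1+r)^4 + D_5/(1+r)^5 + TV/(1+r)^5
    = 33465.30990 + 34672.66150 + 35923.57159 + 37219.61163 + 38562.40983 + 1264123.99736 = 1443967.56182

€1443967.56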